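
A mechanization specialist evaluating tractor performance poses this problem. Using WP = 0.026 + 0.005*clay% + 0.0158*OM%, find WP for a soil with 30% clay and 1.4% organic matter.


WP = 0.026 + 0.005*30 + 0.0158*1.4
   = 0.026 + 0.1500 + 0.0221
   = 0.1981


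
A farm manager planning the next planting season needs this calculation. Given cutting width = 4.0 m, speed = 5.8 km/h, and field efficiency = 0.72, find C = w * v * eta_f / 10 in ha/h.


C = w * v * eta_f / 10
  = 4.0 * 5.8 * 0.72 / 10
  = 16.70 / 10
  = 1.67 ha/h


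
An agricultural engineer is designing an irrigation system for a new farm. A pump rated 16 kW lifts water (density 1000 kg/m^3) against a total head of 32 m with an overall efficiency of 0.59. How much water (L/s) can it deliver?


Q = (P * 1000 * eta) / (rho * g * H)
  = (16 * 1000 * 0.59) / (1000 * 9.81 * 32)
  = 9440 / 313920
  = 0.03007 m^3/s = 30.07 L/s


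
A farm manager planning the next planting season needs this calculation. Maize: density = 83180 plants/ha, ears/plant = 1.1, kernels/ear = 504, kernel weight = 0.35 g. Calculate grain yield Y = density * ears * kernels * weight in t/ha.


Y = density * ears * kernels * kw
  = 83180 * 1.1 * 504 * 0.35 g/ha
  = 16140247.20 g/ha
  = 16140.25 kg/ha = 16.14 t/ha


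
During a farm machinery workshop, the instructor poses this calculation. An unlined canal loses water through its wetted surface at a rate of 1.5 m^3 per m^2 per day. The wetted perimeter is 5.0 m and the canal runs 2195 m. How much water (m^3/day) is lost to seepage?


S = C * P * L
  = 1.5 * 5.0 * 2195
  = 16462.50 m^3/day


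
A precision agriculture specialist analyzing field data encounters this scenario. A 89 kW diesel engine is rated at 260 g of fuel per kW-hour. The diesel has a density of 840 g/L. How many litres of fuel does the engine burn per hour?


FC = P * BSFC / rho_fuel
   = 89 * 260 / 840
   = 23140 / 840
   = 27.55 L/h


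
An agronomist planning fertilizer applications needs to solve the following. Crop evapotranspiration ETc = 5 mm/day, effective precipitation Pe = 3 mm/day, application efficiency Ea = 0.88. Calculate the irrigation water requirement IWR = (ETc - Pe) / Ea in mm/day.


IWR = (ETc - Pe) / Ea
    = (5 - 3) / 0.88
    = 2 / 0.88
    = 2.27 mm/day


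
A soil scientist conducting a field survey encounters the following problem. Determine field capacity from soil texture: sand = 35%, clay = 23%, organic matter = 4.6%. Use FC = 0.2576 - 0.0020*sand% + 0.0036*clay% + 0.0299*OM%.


FC = 0.2576 - 0.0020*35 + 0.0036*23 + 0.0299*4.6
   = 0.2576 - 0.0700 + 0.0828 + 0.1375
   = 0.4079


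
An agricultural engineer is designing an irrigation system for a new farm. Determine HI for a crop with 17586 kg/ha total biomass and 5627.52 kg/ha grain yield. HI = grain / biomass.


HI = grain_yield / biomass
   = 5627.52 / 17586
   = 0.32


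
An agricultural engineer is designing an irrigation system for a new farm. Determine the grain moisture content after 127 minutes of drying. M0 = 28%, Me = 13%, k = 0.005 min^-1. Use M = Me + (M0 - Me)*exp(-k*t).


M = Me + (M0 - Me) * e^(-k*t)
  = 13 + (28 - 13) * e^(-0.005*127)
  = 13 + 15 * e^(-0.635)
  = 13 + 15 * 0.52994
  = 13 + 7.9490
  = 20.95%


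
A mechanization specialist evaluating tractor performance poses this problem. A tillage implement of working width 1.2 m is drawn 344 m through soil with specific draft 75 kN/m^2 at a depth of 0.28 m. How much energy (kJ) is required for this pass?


E = k * d * w * L
  = 75 * 0.28 * 1.2 * 344
  = 8668.80 kJ


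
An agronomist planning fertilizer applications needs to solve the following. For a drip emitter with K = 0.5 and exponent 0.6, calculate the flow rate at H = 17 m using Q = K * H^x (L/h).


Q = K * H^x
  = 0.5 * 17^0.6
  = 0.5 * 5.4736
  = 2.74 L/h


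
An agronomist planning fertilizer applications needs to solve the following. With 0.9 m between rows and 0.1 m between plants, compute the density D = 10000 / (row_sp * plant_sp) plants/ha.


D = 10000 / (row_sp * plant_sp)
  = 10000 / (0.9 * 0.1)
  = 10000 / 0.0900
  = 111111.11 plants/ha


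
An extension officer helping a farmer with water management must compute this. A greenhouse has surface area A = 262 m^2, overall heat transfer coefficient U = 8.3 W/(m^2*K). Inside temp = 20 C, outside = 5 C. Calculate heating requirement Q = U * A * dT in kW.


dT = 20 - (5) = 15 K
Q = U * A * dT
  = 8.3 * 262 * 15
  = 32619 W = 32.62 kW


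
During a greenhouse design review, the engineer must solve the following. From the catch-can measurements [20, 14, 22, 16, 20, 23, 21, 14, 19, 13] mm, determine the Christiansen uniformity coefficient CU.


xbar = 182 / 10 = 18.200
sum|xi - xbar| = 31.600
CU = 100 * (1 - 31.600 / (10 * 18.200))
   = 100 * (1 - 0.1736)
   = 82.64%


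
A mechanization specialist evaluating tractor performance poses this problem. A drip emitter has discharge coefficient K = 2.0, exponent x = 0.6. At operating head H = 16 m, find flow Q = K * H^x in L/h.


Q = K * H^x
  = 2.0 * 16^0.6
  = 2.0 * 5.2780
  = 10.56 L/h


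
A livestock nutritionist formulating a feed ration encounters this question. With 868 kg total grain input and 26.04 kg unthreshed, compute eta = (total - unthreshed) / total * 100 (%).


eta = (total - unthreshed) / total * 100
    = (868 - 26.04) / 868 * 100
    = 841.96 / 868 * 100
    = 97%


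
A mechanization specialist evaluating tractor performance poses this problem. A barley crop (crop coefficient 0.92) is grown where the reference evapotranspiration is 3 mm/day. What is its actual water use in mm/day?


ETc = Kc * ET0
    = 0.92 * 3
    = 2.76 mm/day


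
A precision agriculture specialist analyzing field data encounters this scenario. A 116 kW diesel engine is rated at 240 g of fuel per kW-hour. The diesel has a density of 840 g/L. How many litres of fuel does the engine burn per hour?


FC = P * BSFC / rho_fuel
   = 116 * 240 / 840
   = 27840 / 840
   = 33.14 L/h


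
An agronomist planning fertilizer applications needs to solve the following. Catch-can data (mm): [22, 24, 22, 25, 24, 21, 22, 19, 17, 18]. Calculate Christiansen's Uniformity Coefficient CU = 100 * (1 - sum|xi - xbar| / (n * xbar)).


xbar = 214 / 10 = 21.400
sum|xi - xbar| = 21.200
CU = 100 * (1 - 21.200 / (10 * 21.400))
   = 100 * (1 - 0.0991)
   = 90.09%


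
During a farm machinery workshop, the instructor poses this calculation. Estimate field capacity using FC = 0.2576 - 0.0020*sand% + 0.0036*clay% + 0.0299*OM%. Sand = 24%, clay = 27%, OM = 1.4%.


FC = 0.2576 - 0.0020*24 + 0.0036*27 + 0.0299*1.4
   = 0.2576 - 0.0480 + 0.0972 + 0.0419
   = 0.3487


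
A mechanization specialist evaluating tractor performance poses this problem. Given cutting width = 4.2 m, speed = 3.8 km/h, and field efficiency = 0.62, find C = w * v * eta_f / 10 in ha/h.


C = w * v * eta_f / 10
  = 4.2 * 3.8 * 0.62 / 10
  = 9.90 / 10
  = 0.99 ha/h


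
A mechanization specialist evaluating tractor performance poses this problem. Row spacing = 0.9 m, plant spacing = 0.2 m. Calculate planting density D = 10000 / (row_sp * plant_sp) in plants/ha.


D = 10000 / (row_sp * plant_sp)
  = 10000 / (0.9 * 0.2)
  = 10000 / 0.1800
  = 55555.56 plants/ha


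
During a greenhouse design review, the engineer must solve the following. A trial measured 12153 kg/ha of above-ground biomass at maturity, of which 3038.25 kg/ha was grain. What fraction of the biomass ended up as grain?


HI = grain_yield / biomass
   = 3038.25 / 12153
   = 0.25


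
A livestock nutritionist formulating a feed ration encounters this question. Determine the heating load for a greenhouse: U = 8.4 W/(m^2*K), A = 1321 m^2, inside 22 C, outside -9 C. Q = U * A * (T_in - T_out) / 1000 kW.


dT = 22 - (-9) = 31 K
Q = U * A * dT
  = 8.4 * 1321 * 31
  = 343988.40 W = 343.99 kW


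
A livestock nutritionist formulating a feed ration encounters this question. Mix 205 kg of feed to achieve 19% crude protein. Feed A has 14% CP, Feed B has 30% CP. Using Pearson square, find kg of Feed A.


parts_A = CP_b - target = 30 - 19 = 11
parts_B = target - CP_a = 19 - 14 = 5
total_parts = 11 + 5 = 16
Feed A = 205 * 11 / 16 = 140.94 kg
Feed B = 205 * 5 / 16 = 64.06 kg

140.94 kg


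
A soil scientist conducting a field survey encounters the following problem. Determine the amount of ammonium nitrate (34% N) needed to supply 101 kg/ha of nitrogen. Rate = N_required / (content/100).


Rate = N_required / (N_content / 100)
     = 101 / (34 / 100)
     = 101 / 0.34
     = 297.06 kg/ha


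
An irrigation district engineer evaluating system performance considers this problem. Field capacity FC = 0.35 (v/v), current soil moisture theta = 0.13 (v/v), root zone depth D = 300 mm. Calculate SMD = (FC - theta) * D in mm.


SMD = (FC - theta) * D
    = (0.35 - 0.13) * 300
    = 0.220 * 300
    = 66 mm


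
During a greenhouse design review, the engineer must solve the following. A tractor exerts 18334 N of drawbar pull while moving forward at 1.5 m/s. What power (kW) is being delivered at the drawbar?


P = F * v / 1000
  = 18334 * 1.5 / 1000
  = 27501 / 1000
  = 27.50 kW


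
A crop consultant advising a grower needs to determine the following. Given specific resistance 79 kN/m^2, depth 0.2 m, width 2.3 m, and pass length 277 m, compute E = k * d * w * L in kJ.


E = k * d * w * L
  = 79 * 0.2 * 2.3 * 277
  = 10066.18 kJ


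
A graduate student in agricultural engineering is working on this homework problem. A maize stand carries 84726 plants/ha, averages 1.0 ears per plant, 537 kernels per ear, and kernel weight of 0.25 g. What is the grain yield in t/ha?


Y = density * ears * kernels * kw
  = 84726 * 1.0 * 537 * 0.25 g/ha
  = 11374465.50 g/ha
  = 11374.47 kg/ha = 11.37 t/ha


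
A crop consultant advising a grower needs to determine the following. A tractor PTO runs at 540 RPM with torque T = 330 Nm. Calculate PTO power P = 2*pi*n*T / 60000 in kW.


P = 2*pi*n*T / 60000
  = 2*pi * 540 * 330 / 60000
  = 1119663.62 / 60000
  = 18.66 kW


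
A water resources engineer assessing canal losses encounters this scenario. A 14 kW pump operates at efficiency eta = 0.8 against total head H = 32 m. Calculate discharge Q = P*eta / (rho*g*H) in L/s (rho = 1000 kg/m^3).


Q = (P * 1000 * eta) / (rho * g * H)
  = (14 * 1000 * 0.8) / (1000 * 9.81 * 32)
  = 11200 / 313920
  = 0.03568 m^3/s = 35.68 L/s


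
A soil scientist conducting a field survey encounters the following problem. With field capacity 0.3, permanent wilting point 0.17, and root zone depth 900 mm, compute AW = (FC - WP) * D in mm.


AW = (FC - WP) * D
   = (0.3 - 0.17) * 900
   = 0.13 * 900
   = 117 mm


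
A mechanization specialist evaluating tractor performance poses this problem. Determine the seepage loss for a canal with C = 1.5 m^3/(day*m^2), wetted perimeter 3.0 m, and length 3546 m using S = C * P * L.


S = C * P * L
  = 1.5 * 3.0 * 3546
  = 15957 m^3/day


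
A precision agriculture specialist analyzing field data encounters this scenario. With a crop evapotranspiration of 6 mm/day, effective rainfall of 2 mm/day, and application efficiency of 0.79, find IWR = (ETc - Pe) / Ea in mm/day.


IWR = (ETc - Pe) / Ea
    = (6 - 2) / 0.79
    = 4 / 0.79
    = 5.06 mm/day


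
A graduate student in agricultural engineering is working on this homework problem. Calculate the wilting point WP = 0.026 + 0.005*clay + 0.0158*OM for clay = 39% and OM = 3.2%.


WP = 0.026 + 0.005*39 + 0.0158*3.2
   = 0.026 + 0.1950 + 0.0506
   = 0.2716


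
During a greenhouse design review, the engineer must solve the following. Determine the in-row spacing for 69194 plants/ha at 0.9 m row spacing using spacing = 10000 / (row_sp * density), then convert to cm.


spacing = 10000 / (row_sp * density)
        = 10000 / (0.9 * 69194)
        = 10000 / 62274.60
        = 0.16058 m = 16.06 cm


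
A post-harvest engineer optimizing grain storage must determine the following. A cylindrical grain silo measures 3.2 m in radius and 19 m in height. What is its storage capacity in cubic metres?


V = pi * r^2 * h
  = pi * 3.2^2 * 19
  = pi * 10.24 * 19
  = 611.23 m^3


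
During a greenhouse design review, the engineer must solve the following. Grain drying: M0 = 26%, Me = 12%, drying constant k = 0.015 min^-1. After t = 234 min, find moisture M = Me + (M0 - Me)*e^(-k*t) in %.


M = Me + (M0 - Me) * e^(-k*t)
  = 12 + (26 - 12) * e^(-0.015*234)
  = 12 + 14 * e^(-3.510)
  = 12 + 14 * 0.02990
  = 12 + 0.4186
  = 12.42%


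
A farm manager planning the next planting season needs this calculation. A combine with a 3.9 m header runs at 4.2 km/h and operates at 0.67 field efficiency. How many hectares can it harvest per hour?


C = w * v * eta_f / 10
  = 3.9 * 4.2 * 0.67 / 10
  = 10.97 / 10
  = 1.10 ha/h


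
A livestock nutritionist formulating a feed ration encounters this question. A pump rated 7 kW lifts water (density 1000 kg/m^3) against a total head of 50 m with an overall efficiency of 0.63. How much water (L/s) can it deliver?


Q = (P * 1000 * eta) / (rho * g * H)
  = (7 * 1000 * 0.63) / (1000 * 9.81 * 50)
  = 4410 / 490500
  = 0.00899 m^3/s = 8.99 L/s


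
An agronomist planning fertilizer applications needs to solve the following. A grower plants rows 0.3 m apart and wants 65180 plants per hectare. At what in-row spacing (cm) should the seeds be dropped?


spacing = 10000 / (row_sp * density)
        = 10000 / (0.3 * 65180)
        = 10000 / 19554
        = 0.51140 m = 51.14 cm


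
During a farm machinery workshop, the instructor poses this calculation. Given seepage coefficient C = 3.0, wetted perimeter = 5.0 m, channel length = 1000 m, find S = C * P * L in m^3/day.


S = C * P * L
  = 3.0 * 5.0 * 1000
  = 15000 m^3/day


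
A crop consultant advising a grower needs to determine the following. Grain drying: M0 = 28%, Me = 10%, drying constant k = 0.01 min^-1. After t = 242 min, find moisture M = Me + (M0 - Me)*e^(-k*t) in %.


M = Me + (M0 - Me) * e^(-k*t)
  = 10 + (28 - 10) * e^(-0.01*242)
  = 10 + 18 * e^(-2.420)
  = 10 + 18 * 0.08892
  = 10 + 1.6006
  = 11.60%


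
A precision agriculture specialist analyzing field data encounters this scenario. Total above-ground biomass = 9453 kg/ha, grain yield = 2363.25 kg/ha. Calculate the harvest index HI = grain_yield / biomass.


HI = grain_yield / biomass
   = 2363.25 / 9453
   = 0.25


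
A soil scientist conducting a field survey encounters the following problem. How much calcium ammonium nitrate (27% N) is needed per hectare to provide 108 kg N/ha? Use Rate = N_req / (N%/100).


Rate = N_required / (N_content / 100)
     = 108 / (27 / 100)
     = 108 / 0.27
     = 400 kg/ha


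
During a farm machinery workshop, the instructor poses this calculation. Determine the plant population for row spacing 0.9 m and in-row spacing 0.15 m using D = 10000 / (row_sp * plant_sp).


D = 10000 / (row_sp * plant_sp)
  = 10000 / (0.9 * 0.15)
  = 10000 / 0.1350
  = 74074.07 plants/ha


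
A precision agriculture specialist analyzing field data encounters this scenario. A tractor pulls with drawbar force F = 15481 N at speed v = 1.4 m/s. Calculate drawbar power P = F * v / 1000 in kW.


P = F * v / 1000
  = 15481 * 1.4 / 1000
  = 21673.40 / 1000
  = 21.67 kW


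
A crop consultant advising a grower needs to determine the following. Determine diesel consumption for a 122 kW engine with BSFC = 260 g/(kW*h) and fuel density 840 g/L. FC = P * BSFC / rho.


FC = P * BSFC / rho_fuel
   = 122 * 260 / 840
   = 31720 / 840
   = 37.76 L/h


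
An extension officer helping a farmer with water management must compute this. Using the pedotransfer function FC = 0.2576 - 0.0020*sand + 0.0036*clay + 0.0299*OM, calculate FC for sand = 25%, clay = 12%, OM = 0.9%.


FC = 0.2576 - 0.0020*25 + 0.0036*12 + 0.0299*0.9
   = 0.2576 - 0.0500 + 0.0432 + 0.0269
   = 0.2777


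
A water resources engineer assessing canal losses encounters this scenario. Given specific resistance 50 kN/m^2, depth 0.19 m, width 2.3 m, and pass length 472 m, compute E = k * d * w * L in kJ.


E = k * d * w * L
  = 50 * 0.19 * 2.3 * 472
  = 10313.20 kJ


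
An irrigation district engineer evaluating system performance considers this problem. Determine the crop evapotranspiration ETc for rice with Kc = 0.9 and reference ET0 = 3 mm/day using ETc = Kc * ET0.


ETc = Kc * ET0
    = 0.9 * 3
    = 2.70 mm/day


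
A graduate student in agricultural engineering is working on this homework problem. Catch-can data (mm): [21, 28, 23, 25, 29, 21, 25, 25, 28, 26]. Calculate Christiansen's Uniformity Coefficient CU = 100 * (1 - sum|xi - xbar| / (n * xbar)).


xbar = 251 / 10 = 25.100
sum|xi - xbar| = 21.200
CU = 100 * (1 - 21.200 / (10 * 25.100))
   = 100 * (1 - 0.0845)
   = 91.55%


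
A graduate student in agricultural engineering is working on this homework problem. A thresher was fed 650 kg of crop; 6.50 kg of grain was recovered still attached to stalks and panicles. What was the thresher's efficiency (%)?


eta = (total - unthreshed) / total * 100
    = (650 - 6.50) / 650 * 100
    = 643.50 / 650 * 100
    = 99%


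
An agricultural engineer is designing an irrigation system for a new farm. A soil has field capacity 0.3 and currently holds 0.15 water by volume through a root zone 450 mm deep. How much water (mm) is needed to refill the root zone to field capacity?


SMD = (FC - theta) * D
    = (0.3 - 0.15) * 450
    = 0.150 * 450
    = 67.50 mm


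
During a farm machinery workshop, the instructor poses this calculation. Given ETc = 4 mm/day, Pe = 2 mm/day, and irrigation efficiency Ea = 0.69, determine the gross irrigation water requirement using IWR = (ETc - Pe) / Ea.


IWR = (ETc - Pe) / Ea
    = (4 - 2) / 0.69
    = 2 / 0.69
    = 2.90 mm/day


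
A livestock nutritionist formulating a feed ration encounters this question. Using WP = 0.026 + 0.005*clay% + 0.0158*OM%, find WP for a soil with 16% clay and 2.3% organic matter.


WP = 0.026 + 0.005*16 + 0.0158*2.3
   = 0.026 + 0.0800 + 0.0363
   = 0.1423


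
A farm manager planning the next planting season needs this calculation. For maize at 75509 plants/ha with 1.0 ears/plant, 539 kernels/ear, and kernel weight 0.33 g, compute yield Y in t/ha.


Y = density * ears * kernels * kw
  = 75509 * 1.0 * 539 * 0.33 g/ha
  = 13430785.83 g/ha
  = 13430.79 kg/ha = 13.43 t/ha


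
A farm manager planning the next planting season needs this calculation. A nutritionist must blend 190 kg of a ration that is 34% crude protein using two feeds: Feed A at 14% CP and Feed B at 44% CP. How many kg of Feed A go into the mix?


parts_A = CP_b - target = 44 - 34 = 10
parts_B = target - CP_a = 34 - 14 = 20
total_parts = 10 + 20 = 30
Feed A = 190 * 10 / 30 = 63.33 kg
Feed B = 190 * 20 / 30 = 126.67 kg

63.33 kg


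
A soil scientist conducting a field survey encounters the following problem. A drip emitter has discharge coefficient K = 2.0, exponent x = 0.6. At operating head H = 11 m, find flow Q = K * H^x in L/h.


Q = K * H^x
  = 2.0 * 11^0.6
  = 2.0 * 4.2154
  = 8.43 L/h


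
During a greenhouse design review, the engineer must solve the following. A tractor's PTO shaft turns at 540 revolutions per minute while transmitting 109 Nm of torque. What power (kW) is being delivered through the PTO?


P = 2*pi*n*T / 60000
  = 2*pi * 540 * 109 / 60000
  = 369828.29 / 60000
  = 6.16 kW


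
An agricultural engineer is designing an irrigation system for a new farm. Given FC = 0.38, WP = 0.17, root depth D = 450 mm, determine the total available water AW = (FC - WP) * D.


AW = (FC - WP) * D
   = (0.38 - 0.17) * 450
   = 0.21 * 450
   = 94.50 mm


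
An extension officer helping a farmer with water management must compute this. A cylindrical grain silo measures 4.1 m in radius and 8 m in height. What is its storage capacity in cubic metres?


V = pi * r^2 * h
  = pi * 4.1^2 * 8
  = pi * 16.81 * 8
  = 422.48 m^3


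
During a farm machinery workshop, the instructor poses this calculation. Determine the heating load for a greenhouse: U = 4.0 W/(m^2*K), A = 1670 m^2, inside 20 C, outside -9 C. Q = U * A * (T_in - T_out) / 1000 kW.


dT = 20 - (-9) = 29 K
Q = U * A * dT
  = 4.0 * 1670 * 29
  = 193720 W = 193.72 kW


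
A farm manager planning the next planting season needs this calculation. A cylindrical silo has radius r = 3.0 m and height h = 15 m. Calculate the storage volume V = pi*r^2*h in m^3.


V = pi * r^2 * h
  = pi * 3.0^2 * 15
  = pi * 9 * 15
  = 424.12 m^3


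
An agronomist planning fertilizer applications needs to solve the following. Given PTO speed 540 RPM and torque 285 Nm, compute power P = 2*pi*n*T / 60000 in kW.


P = 2*pi*n*T / 60000
  = 2*pi * 540 * 285 / 60000
  = 966982.22 / 60000
  = 16.12 kW


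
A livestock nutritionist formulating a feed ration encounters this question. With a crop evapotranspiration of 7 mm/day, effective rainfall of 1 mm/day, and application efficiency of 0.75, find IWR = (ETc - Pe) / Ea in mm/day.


IWR = (ETc - Pe) / Ea
    = (7 - 1) / 0.75
    = 6 / 0.75
    = 8 mm/day


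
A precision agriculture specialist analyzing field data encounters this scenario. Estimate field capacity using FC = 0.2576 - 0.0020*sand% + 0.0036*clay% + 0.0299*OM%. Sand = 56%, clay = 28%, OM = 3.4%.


FC = 0.2576 - 0.0020*56 + 0.0036*28 + 0.0299*3.4
   = 0.2576 - 0.1120 + 0.1008 + 0.1017
   = 0.3481


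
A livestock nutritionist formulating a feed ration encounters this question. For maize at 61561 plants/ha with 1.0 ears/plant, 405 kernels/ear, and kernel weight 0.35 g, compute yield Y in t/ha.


Y = density * ears * kernels * kw
  = 61561 * 1.0 * 405 * 0.35 g/ha
  = 8726271.75 g/ha
  = 8726.27 kg/ha = 8.73 t/ha


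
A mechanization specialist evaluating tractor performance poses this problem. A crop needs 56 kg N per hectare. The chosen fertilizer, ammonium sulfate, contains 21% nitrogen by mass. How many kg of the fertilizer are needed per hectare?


Rate = N_required / (N_content / 100)
     = 56 / (21 / 100)
     = 56 / 0.21
     = 266.67 kg/ha


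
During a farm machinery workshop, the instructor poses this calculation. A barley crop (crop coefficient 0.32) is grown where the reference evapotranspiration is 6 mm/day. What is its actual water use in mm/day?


ETc = Kc * ET0
    = 0.32 * 6
    = 1.92 mm/day


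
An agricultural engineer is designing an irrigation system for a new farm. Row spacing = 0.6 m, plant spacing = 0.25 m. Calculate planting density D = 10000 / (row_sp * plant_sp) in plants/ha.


D = 10000 / (row_sp * plant_sp)
  = 10000 / (0.6 * 0.25)
  = 10000 / 0.1500
  = 66666.67 plants/ha


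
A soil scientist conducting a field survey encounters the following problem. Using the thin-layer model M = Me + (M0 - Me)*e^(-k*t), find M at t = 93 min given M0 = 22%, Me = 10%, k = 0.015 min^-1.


M = Me + (M0 - Me) * e^(-k*t)
  = 10 + (22 - 10) * e^(-0.015*93)
  = 10 + 12 * e^(-1.395)
  = 10 + 12 * 0.24783
  = 10 + 2.9740
  = 12.97%


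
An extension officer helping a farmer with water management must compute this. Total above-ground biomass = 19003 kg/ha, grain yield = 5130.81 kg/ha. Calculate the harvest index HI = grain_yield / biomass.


HI = grain_yield / biomass
   = 5130.81 / 19003
   = 0.27


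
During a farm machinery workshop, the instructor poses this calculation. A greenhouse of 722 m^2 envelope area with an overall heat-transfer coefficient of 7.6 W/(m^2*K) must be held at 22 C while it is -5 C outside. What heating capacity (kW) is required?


dT = 22 - (-5) = 27 K
Q = U * A * dT
  = 7.6 * 722 * 27
  = 148154.40 W = 148.15 kW


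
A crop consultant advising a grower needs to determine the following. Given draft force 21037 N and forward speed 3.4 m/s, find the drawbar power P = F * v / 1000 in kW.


P = F * v / 1000
  = 21037 * 3.4 / 1000
  = 71525.80 / 1000
  = 71.53 kW


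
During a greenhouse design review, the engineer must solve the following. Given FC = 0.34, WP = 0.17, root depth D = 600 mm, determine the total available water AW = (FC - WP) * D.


AW = (FC - WP) * D
   = (0.34 - 0.17) * 600
   = 0.17 * 600
   = 102 mm


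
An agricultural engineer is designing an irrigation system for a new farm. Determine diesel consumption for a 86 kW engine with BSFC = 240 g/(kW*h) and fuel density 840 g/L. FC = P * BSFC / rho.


FC = P * BSFC / rho_fuel
   = 86 * 240 / 840
   = 20640 / 840
   = 24.57 L/h


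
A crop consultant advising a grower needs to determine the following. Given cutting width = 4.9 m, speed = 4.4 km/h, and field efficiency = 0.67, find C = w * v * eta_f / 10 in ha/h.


C = w * v * eta_f / 10
  = 4.9 * 4.4 * 0.67 / 10
  = 14.45 / 10
  = 1.44 ha/h


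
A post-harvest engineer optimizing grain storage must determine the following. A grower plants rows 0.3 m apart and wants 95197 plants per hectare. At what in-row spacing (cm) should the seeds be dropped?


spacing = 10000 / (row_sp * density)
        = 10000 / (0.3 * 95197)
        = 10000 / 28559.10
        = 0.35015 m = 35.02 cm


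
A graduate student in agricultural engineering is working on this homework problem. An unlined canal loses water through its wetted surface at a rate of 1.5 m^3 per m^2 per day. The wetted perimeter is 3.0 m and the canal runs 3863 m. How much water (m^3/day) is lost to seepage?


S = C * P * L
  = 1.5 * 3.0 * 3863
  = 17383.50 m^3/day


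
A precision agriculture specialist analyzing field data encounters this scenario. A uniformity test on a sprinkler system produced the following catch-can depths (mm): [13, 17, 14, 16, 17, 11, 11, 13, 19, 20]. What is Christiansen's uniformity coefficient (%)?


xbar = 151 / 10 = 15.100
sum|xi - xbar| = 27
CU = 100 * (1 - 27 / (10 * 15.100))
   = 100 * (1 - 0.1788)
   = 82.12%


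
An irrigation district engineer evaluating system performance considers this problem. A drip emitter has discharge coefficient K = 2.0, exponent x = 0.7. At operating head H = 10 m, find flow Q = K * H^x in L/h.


Q = K * H^x
  = 2.0 * 10^0.7
  = 2.0 * 5.0119
  = 10.02 L/h


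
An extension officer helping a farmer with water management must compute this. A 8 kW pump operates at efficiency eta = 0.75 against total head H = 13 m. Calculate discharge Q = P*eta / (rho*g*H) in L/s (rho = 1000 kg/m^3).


Q = (P * 1000 * eta) / (rho * g * H)
  = (8 * 1000 * 0.75) / (1000 * 9.81 * 13)
  = 6000 / 127530
  = 0.04705 m^3/s = 47.05 L/s


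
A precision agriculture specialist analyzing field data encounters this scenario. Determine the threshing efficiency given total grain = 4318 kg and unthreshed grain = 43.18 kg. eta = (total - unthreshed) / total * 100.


eta = (total - unthreshed) / total * 100
    = (4318 - 43.18) / 4318 * 100
    = 4274.82 / 4318 * 100
    = 99%


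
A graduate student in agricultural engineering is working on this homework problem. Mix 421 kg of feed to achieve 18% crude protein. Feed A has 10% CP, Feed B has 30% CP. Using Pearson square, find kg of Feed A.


parts_A = CP_b - target = 30 - 18 = 12
parts_B = target - CP_a = 18 - 10 = 8
total_parts = 12 + 8 = 20
Feed A = 421 * 12 / 20 = 252.60 kg
Feed B = 421 * 8 / 20 = 168.40 kg

252.60 kg


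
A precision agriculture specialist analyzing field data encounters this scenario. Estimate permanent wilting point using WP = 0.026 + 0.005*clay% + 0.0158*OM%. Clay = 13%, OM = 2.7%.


WP = 0.026 + 0.005*13 + 0.0158*2.7
   = 0.026 + 0.0650 + 0.0427
   = 0.1337


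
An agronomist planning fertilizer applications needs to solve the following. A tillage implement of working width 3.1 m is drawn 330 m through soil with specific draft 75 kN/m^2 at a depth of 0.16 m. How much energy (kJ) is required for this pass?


E = k * d * w * L
  = 75 * 0.16 * 3.1 * 330
  = 12276 kJ


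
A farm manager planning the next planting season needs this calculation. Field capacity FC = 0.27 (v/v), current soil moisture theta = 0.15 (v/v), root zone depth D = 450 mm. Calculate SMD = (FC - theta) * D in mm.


SMD = (FC - theta) * D
    = (0.27 - 0.15) * 450
    = 0.120 * 450
    = 54 mm


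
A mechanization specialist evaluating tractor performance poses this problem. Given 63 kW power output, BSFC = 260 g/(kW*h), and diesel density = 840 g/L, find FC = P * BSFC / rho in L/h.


FC = P * BSFC / rho_fuel
   = 63 * 260 / 840
   = 16380 / 840
   = 19.50 L/h


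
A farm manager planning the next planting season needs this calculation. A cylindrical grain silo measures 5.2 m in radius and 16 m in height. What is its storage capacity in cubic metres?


V = pi * r^2 * h
  = pi * 5.2^2 * 16
  = pi * 27.04 * 16
  = 1359.18 m^3


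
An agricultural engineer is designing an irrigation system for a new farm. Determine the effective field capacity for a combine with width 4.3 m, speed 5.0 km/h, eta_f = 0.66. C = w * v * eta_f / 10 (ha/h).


C = w * v * eta_f / 10
  = 4.3 * 5.0 * 0.66 / 10
  = 14.19 / 10
  = 1.42 ha/h


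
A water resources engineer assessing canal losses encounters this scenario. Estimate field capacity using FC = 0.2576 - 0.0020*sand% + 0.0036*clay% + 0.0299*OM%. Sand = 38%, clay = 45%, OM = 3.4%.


FC = 0.2576 - 0.0020*38 + 0.0036*45 + 0.0299*3.4
   = 0.2576 - 0.0760 + 0.1620 + 0.1017
   = 0.4453


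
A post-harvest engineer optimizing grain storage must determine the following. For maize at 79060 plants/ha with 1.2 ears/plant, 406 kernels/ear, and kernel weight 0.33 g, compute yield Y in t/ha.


Y = density * ears * kernels * kw
  = 79060 * 1.2 * 406 * 0.33 g/ha
  = 12710950.56 g/ha
  = 12710.95 kg/ha = 12.71 t/ha


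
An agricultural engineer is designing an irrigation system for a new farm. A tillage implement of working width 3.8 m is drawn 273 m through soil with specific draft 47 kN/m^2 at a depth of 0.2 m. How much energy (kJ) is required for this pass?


E = k * d * w * L
  = 47 * 0.2 * 3.8 * 273
  = 9751.56 kJ


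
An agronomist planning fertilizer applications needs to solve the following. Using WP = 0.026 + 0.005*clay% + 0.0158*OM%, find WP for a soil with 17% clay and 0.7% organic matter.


WP = 0.026 + 0.005*17 + 0.0158*0.7
   = 0.026 + 0.0850 + 0.0111
   = 0.1221


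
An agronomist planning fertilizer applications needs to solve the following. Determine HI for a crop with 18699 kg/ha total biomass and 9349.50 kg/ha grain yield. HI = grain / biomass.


HI = grain_yield / biomass
   = 9349.50 / 18699
   = 0.50


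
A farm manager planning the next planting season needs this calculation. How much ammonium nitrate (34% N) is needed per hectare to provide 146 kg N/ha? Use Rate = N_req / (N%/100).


Rate = N_required / (N_content / 100)
     = 146 / (34 / 100)
     = 146 / 0.34
     = 429.41 kg/ha


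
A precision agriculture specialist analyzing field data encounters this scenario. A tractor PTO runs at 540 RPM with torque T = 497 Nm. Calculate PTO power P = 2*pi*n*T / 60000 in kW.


P = 2*pi*n*T / 60000
  = 2*pi * 540 * 497 / 60000
  = 1686281.27 / 60000
  = 28.10 kW


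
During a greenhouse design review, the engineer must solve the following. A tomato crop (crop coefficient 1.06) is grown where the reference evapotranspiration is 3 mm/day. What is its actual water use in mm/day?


ETc = Kc * ET0
    = 1.06 * 3
    = 3.18 mm/day


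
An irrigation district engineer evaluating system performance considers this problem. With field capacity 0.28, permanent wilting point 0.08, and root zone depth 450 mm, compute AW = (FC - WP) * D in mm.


AW = (FC - WP) * D
   = (0.28 - 0.08) * 450
   = 0.20 * 450
   = 90 mm


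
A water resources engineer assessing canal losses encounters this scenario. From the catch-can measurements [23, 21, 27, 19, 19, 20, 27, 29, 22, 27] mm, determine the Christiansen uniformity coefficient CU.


xbar = 234 / 10 = 23.400
sum|xi - xbar| = 32.800
CU = 100 * (1 - 32.800 / (10 * 23.400))
   = 100 * (1 - 0.1402)
   = 85.98%


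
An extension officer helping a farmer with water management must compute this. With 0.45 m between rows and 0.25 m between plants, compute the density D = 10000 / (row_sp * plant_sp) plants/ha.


D = 10000 / (row_sp * plant_sp)
  = 10000 / (0.45 * 0.25)
  = 10000 / 0.1125
  = 88888.89 plants/ha


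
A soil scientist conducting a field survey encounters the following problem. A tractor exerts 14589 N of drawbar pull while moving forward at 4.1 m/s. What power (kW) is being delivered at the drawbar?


P = F * v / 1000
  = 14589 * 4.1 / 1000
  = 59814.90 / 1000
  = 59.81 kW


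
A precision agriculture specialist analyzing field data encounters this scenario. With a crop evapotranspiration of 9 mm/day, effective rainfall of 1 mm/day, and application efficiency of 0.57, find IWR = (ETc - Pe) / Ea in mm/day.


IWR = (ETc - Pe) / Ea
    = (9 - 1) / 0.57
    = 8 / 0.57
    = 14.04 mm/day


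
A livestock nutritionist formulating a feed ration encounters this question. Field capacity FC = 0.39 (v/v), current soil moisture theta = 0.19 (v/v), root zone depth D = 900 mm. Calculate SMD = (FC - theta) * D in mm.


SMD = (FC - theta) * D
    = (0.39 - 0.19) * 900
    = 0.200 * 900
    = 180 mm


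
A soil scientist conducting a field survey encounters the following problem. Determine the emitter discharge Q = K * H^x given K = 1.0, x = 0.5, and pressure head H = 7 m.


Q = K * H^x
  = 1.0 * 7^0.5
  = 1.0 * 2.6458
  = 2.65 L/h


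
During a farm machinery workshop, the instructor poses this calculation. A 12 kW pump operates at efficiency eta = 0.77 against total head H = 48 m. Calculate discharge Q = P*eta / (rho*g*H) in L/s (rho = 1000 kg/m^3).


Q = (P * 1000 * eta) / (rho * g * H)
  = (12 * 1000 * 0.77) / (1000 * 9.81 * 48)
  = 9240 / 470880
  = 0.01962 m^3/s = 19.62 L/s


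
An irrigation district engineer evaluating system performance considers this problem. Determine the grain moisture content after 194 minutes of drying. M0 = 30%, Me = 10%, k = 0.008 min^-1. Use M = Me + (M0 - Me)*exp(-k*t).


M = Me + (M0 - Me) * e^(-k*t)
  = 10 + (30 - 10) * e^(-0.008*194)
  = 10 + 20 * e^(-1.552)
  = 10 + 20 * 0.21182
  = 10 + 4.2365
  = 14.24%


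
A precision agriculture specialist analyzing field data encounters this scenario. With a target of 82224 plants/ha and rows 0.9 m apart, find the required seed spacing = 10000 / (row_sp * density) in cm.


spacing = 10000 / (row_sp * density)
        = 10000 / (0.9 * 82224)
        = 10000 / 74001.60
        = 0.13513 m = 13.51 cm


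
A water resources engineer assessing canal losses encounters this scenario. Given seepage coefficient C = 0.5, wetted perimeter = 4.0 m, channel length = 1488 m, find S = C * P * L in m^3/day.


S = C * P * L
  = 0.5 * 4.0 * 1488
  = 2976 m^3/day


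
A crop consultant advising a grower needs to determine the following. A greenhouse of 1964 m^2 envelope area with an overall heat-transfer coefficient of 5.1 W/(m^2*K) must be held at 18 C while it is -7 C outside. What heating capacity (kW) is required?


dT = 18 - (-7) = 25 K
Q = U * A * dT
  = 5.1 * 1964 * 25
  = 250410 W = 250.41 kW


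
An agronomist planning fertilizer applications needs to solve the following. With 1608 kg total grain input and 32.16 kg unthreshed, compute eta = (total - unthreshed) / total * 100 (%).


eta = (total - unthreshed) / total * 100
    = (1608 - 32.16) / 1608 * 100
    = 1575.84 / 1608 * 100
    = 98%


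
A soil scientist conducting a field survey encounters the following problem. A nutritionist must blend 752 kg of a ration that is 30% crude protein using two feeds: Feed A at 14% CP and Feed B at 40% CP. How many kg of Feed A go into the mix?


parts_A = CP_b - target = 40 - 30 = 10
parts_B = target - CP_a = 30 - 14 = 16
total_parts = 10 + 16 = 26
Feed A = 752 * 10 / 26 = 289.23 kg
Feed B = 752 * 16 / 26 = 462.77 kg

289.23 kg


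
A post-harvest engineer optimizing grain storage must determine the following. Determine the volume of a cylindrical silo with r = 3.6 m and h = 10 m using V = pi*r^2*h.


V = pi * r^2 * h
  = pi * 3.6^2 * 10
  = pi * 12.96 * 10
  = 407.15 m^3


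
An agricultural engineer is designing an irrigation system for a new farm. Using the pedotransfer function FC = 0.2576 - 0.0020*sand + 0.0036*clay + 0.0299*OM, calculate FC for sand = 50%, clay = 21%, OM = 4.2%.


FC = 0.2576 - 0.0020*50 + 0.0036*21 + 0.0299*4.2
   = 0.2576 - 0.1000 + 0.0756 + 0.1256
   = 0.3588


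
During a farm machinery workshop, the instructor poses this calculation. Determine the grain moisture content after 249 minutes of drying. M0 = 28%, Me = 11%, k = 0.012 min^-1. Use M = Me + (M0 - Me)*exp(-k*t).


M = Me + (M0 - Me) * e^(-k*t)
  = 11 + (28 - 11) * e^(-0.012*249)
  = 11 + 17 * e^(-2.988)
  = 11 + 17 * 0.05039
  = 11 + 0.8566
  = 11.86%


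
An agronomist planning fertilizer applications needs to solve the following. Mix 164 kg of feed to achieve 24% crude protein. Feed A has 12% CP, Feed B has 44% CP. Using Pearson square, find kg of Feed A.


parts_A = CP_b - target = 44 - 24 = 20
parts_B = target - CP_a = 24 - 12 = 12
total_parts = 20 + 12 = 32
Feed A = 164 * 20 / 32 = 102.50 kg
Feed B = 164 * 12 / 32 = 61.50 kg

102.50 kg


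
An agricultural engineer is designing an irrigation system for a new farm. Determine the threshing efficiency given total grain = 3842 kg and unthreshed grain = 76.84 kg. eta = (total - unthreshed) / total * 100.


eta = (total - unthreshed) / total * 100
    = (3842 - 76.84) / 3842 * 100
    = 3765.16 / 3842 * 100
    = 98%


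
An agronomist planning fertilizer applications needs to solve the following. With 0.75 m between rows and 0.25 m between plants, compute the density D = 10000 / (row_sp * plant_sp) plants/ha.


D = 10000 / (row_sp * plant_sp)
  = 10000 / (0.75 * 0.25)
  = 10000 / 0.1875
  = 53333.33 plants/ha


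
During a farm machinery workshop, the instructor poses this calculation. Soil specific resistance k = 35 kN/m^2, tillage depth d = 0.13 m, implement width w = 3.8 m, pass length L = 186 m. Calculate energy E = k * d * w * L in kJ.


E = k * d * w * L
  = 35 * 0.13 * 3.8 * 186
  = 3215.94 kJ


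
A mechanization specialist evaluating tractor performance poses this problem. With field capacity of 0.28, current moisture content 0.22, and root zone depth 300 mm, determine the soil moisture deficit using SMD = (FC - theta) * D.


SMD = (FC - theta) * D
    = (0.28 - 0.22) * 300
    = 0.060 * 300
    = 18 mm


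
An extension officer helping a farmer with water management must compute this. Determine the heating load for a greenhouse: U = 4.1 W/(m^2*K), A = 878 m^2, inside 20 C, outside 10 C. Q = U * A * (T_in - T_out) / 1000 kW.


dT = 20 - (10) = 10 K
Q = U * A * dT
  = 4.1 * 878 * 10
  = 35998 W = 36.00 kW


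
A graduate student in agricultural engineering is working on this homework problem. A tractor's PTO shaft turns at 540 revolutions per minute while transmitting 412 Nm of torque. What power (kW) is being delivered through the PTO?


P = 2*pi*n*T / 60000
  = 2*pi * 540 * 412 / 60000
  = 1397883.07 / 60000
  = 23.30 kW


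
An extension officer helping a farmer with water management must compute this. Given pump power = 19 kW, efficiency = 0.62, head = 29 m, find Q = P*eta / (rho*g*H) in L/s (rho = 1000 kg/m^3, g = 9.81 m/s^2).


Q = (P * 1000 * eta) / (rho * g * H)
  = (19 * 1000 * 0.62) / (1000 * 9.81 * 29)
  = 11780 / 284490
  = 0.04141 m^3/s = 41.41 L/s


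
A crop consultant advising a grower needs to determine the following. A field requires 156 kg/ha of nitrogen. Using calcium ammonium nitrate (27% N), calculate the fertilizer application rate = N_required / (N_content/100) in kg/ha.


Rate = N_required / (N_content / 100)
     = 156 / (27 / 100)
     = 156 / 0.27
     = 577.78 kg/ha


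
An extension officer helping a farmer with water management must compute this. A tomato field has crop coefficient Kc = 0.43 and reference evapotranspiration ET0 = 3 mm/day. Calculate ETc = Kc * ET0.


ETc = Kc * ET0
    = 0.43 * 3
    = 1.29 mm/day
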